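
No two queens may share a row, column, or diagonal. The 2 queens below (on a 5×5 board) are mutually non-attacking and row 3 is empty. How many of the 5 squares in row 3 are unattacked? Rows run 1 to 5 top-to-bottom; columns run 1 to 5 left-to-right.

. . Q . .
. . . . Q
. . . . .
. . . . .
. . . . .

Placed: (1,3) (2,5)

1

(1,3) attacks row 3 at column 3 and diagonals 1, 5.
(2,5) attacks row 3 at column 5 and diagonals 4.
Attacked columns: {1, 3, 4, 5}. Safe: {2}.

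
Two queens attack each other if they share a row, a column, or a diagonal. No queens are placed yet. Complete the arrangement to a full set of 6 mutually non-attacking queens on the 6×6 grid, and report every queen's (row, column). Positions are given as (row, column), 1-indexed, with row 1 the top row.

(1,4) (2,1) (3,5) (4,2) (5,6) (6,3)

Row 1: Safe: 1, 2, 3, 4, 5, 6. Place at column 4.
Row 2: attacked by (1,4)→{3,4,5}. Safe: 1, 2, 6. Place at column 1.
Row 3: attacked by (1,4)→{2,4,6}; (2,1)→{1,2}. Safe: 3, 5. Place at column 5.
Row 4: attacked by (1,4)→{1,4}; (2,1)→{1,3}; (3,5)→{4,5,6}. Safe: 2. Place at column 2.
Row 5: attacked by (1,4)→{4}; (2,1)→{1,4}; (3,5)→{3,5}; (4,2)→{1,2,3}. Safe: 6. Place at column 6.
Row 6: attacked by (1,4)→{4}; (2,1)→{1,5}; (3,5)→{2,5}; (4,2)→{2,4}; (5,6)→{5,6}. Safe: 3. Place at column 3.
Columns [4, 1, 5, 2, 6, 3], r−c [-3, 1, -2, 2, -1, 3], r+c [5, 3, 8, 6, 11, 9] are all distinct, so no two queens attack.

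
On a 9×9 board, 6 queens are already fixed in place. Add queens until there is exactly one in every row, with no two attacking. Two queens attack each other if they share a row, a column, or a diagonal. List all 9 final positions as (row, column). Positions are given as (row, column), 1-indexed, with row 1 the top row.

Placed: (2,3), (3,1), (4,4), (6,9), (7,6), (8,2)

(1,8) (2,3) (3,1) (4,4) (5,7) (6,9) (7,6) (8,2) (9,5)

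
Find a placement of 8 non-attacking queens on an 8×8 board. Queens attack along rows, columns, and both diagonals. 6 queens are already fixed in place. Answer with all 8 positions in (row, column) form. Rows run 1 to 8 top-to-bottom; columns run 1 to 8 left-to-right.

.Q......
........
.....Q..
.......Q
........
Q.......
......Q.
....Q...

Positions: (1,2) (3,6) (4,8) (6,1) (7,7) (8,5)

Row 2: attacked by (1,2)→{1,2,3}; (3,6)→{5,6,7}; (4,8)→{6,8}; (6,1)→{1,5}; (7,7)→{2,7}; (8,5)→{5}. Safe: 4. Place at column 4.
Row 5: attacked by (1,2)→{2,6}; (2,4)→{1,4,7}; (3,6)→{4,6,8}; (4,8)→{7,8}; (6,1)→{1,2}; (7,7)→{5,7}; (8,5)→{2,5,8}. Safe: 3. Place at column 3.
Columns [2, 4, 6, 8, 3, 1, 7, 5], r−c [-1, -2, -3, -4, 2, 5, 0, 3], r+c [3, 6, 9, 12, 8, 7, 14, 13] are all distinct, so no two queens attack.

(1,2) (2,4) (3,6) (4,8) (5,3) (6,1) (7,7) (8,5)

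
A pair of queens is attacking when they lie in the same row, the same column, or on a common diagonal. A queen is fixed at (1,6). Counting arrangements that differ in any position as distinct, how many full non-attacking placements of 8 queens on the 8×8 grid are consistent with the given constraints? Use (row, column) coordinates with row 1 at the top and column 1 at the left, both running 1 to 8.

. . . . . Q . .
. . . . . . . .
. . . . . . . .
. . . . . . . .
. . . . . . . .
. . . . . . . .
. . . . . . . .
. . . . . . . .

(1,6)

16

Branch on row 2: col 1 → 1; col 2 → 2; col 3 → 8; col 4 → 4; col 8 → 1.
Sum: 1 + 2 + 8 + 4 + 1 = 16.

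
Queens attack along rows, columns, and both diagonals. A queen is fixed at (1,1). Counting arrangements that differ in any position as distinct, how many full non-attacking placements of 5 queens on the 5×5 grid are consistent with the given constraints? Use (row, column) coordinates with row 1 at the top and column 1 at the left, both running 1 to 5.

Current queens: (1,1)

Branch on row 2: col 3 → 1; col 4 → 1; col 5 → 0.
Sum: 1 + 1 + 0 = 2.

2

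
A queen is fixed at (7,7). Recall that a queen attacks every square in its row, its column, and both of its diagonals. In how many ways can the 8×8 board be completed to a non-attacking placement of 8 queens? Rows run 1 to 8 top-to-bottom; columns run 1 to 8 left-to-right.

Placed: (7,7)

16

Branch on row 1: col 2 → 3; col 3 → 5; col 4 → 2; col 5 → 1; col 6 → 3; col 8 → 2.
Sum: 3 + 5 + 2 + 1 + 3 + 2 = 16.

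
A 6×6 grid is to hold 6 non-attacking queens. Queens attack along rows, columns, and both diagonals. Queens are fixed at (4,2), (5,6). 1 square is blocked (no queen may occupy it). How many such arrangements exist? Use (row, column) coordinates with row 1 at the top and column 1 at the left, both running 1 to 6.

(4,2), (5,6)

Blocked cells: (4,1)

Branch on row 1: col 1 → 0; col 3 → 0; col 4 → 1.
Sum: 0 + 0 + 1 = 1.

1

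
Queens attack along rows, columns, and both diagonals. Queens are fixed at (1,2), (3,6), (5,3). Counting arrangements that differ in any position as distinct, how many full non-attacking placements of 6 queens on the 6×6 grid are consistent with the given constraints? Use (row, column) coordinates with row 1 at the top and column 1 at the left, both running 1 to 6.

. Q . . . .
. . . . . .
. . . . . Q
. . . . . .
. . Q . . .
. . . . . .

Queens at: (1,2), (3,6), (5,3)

1

Branch on row 2: col 4 → 1.
Sum: 1 = 1.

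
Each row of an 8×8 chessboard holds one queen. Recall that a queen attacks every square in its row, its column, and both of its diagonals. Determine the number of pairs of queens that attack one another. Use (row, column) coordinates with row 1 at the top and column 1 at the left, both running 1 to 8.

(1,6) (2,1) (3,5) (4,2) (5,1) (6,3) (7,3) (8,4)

6

Same column: (2,1)–(5,1) (column 1); (6,3)–(7,3) (column 3).
Same diagonal: (4,2)–(5,1) (|4−5| = |2−1| = 1); (5,1)–(7,3) (|5−7| = |1−3| = 2); (5,1)–(8,4) (|5−8| = |1−4| = 3); (7,3)–(8,4) (|7−8| = |3−4| = 1).
Total attacking pairs: 6.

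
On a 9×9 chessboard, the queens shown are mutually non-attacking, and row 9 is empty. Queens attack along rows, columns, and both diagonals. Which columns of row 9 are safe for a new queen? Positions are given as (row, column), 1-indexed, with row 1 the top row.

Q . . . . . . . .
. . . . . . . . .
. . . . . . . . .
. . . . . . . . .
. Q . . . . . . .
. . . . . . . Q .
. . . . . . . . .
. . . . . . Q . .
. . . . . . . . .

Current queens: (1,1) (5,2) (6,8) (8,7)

(1,1) attacks row 9 at column 1 and diagonals 9.
(5,2) attacks row 9 at column 2 and diagonals 6.
(6,8) attacks row 9 at column 8 and diagonals 5.
(8,7) attacks row 9 at column 7 and diagonals 6, 8.
Attacked columns: {1, 2, 5, 6, 7, 8, 9}. Safe: {3, 4}.

columns 3, 4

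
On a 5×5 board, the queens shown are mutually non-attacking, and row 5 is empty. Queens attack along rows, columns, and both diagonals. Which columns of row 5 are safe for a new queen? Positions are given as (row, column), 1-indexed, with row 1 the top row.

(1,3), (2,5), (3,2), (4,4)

columns 1

(1,3) attacks row 5 at column 3.
(2,5) attacks row 5 at column 5 and diagonals 2.
(3,2) attacks row 5 at column 2 and diagonals 4.
(4,4) attacks row 5 at column 4 and diagonals 3, 5.
Attacked columns: {2, 3, 4, 5}. Safe: {1}.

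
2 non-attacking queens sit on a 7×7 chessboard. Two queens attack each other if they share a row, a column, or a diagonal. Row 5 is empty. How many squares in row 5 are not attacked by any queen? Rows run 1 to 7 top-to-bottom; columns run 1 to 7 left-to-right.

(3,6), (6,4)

(3,6) attacks row 5 at column 6 and diagonals 4.
(6,4) attacks row 5 at column 4 and diagonals 3, 5.
Attacked columns: {3, 4, 5, 6}. Safe: {1, 2, 7}.

3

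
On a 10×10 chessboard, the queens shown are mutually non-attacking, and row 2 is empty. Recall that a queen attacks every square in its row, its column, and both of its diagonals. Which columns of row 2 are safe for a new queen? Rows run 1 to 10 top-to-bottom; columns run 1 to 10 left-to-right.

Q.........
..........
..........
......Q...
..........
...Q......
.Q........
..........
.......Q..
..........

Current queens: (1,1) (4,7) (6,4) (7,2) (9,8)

columns 3, 6, 10

(1,1) attacks row 2 at column 1 and diagonals 2.
(4,7) attacks row 2 at column 7 and diagonals 5, 9.
(6,4) attacks row 2 at column 4 and diagonals 8.
(7,2) attacks row 2 at column 2 and diagonals 7.
(9,8) attacks row 2 at column 8 and diagonals 1.
Attacked columns: {1, 2, 4, 5, 7, 8, 9}. Safe: {3, 6, 10}.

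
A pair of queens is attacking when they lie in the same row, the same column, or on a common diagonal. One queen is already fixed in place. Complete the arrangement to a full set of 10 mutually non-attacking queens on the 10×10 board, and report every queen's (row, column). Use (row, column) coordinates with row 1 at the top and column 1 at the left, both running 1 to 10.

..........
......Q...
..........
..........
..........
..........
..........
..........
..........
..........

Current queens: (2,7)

(1,9) (2,7) (3,2) (4,4) (5,6) (6,1) (7,10) (8,5) (9,3) (10,8)

Row 1: attacked by (2,7)→{6,7,8}. Safe: 1, 2, 3, 4, 5, 9, 10. Place at column 9.
Row 3: attacked by (1,9)→{7,9}; (2,7)→{6,7,8}. Safe: 1, 2, 3, 4, 5, 10. Place at column 2.
Row 4: attacked by (1,9)→{6,9}; (2,7)→{5,7,9}; (3,2)→{1,2,3}. Safe: 4, 8, 10. Place at column 4.
Row 5: attacked by (1,9)→{5,9}; (2,7)→{4,7,10}; (3,2)→{2,4}; (4,4)→{3,4,5}. Safe: 1, 6, 8. Place at column 6.
Row 6: attacked by (1,9)→{4,9}; (2,7)→{3,7}; (3,2)→{2,5}; (4,4)→{2,4,6}; (5,6)→{5,6,7}. Safe: 1, 8, 10. Place at column 1.
Row 7: attacked by (1,9)→{3,9}; (2,7)→{2,7}; (3,2)→{2,6}; (4,4)→{1,4,7}; (5,6)→{4,6,8}; (6,1)→{1,2}. Safe: 5, 10. Place at column 10.
Row 8: attacked by (1,9)→{2,9}; (2,7)→{1,7}; (3,2)→{2,7}; (4,4)→{4,8}; (5,6)→{3,6,9}; (6,1)→{1,3}; (7,10)→{9,10}. Safe: 5. Place at column 5.
Row 9: attacked by (1,9)→{1,9}; (2,7)→{7}; (3,2)→{2,8}; (4,4)→{4,9}; (5,6)→{2,6,10}; (6,1)→{1,4}; (7,10)→{8,10}; (8,5)→{4,5,6}. Safe: 3. Place at column 3.
Row 10: attacked by (1,9)→{9}; (2,7)→{7}; (3,2)→{2,9}; (4,4)→{4,10}; (5,6)→{1,6}; (6,1)→{1,5}; (7,10)→{7,10}; (8,5)→{3,5,7}; (9,3)→{2,3,4}. Safe: 8. Place at column 8.
Columns [9, 7, 2, 4, 6, 1, 10, 5, 3, 8], r−c [-8, -5, 1, 0, -1, 5, -3, 3, 6, 2], r+c [10, 9, 5, 8, 11, 7, 17, 13, 12, 18] are all distinct, so no two queens attack.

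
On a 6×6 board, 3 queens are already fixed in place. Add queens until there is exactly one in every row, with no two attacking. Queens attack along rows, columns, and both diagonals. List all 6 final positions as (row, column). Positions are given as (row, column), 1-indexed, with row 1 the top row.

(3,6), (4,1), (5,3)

Row 1: attacked by (3,6)→{4,6}; (4,1)→{1,4}; (5,3)→{3}. Safe: 2, 5. Place at column 2.
Row 2: attacked by (1,2)→{1,2,3}; (3,6)→{5,6}; (4,1)→{1,3}; (5,3)→{3,6}. Safe: 4. Place at column 4.
Row 6: attacked by (1,2)→{2}; (2,4)→{4}; (3,6)→{3,6}; (4,1)→{1,3}; (5,3)→{2,3,4}. Safe: 5. Place at column 5.
Columns [2, 4, 6, 1, 3, 5], r−c [-1, -2, -3, 3, 2, 1], r+c [3, 6, 9, 5, 8, 11] are all distinct, so no two queens attack.

(1,2) (2,4) (3,6) (4,1) (5,3) (6,5)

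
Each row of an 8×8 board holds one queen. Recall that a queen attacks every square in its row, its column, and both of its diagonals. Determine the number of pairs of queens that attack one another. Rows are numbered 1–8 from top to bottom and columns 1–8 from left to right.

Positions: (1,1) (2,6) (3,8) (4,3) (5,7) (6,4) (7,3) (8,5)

2

Same column: (4,3)–(7,3) (column 3).
Same diagonal: (6,4)–(7,3) (|6−7| = |4−3| = 1).
Total attacking pairs: 2.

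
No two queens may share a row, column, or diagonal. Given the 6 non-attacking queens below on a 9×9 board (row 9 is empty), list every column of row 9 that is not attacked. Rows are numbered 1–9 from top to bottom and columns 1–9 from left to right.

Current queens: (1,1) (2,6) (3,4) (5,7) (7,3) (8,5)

(1,1) attacks row 9 at column 1 and diagonals 9.
(2,6) attacks row 9 at column 6.
(3,4) attacks row 9 at column 4.
(5,7) attacks row 9 at column 7 and diagonals 3.
(7,3) attacks row 9 at column 3 and diagonals 1, 5.
(8,5) attacks row 9 at column 5 and diagonals 4, 6.
Attacked columns: {1, 3, 4, 5, 6, 7, 9}. Safe: {2, 8}.

columns 2, 8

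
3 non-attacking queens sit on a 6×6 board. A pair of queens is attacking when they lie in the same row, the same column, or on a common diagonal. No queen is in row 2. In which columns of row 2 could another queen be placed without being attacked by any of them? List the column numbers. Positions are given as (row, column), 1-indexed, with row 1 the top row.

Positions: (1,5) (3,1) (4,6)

columns 3

(1,5) attacks row 2 at column 5 and diagonals 4, 6.
(3,1) attacks row 2 at column 1 and diagonals 2.
(4,6) attacks row 2 at column 6 and diagonals 4.
Attacked columns: {1, 2, 4, 5, 6}. Safe: {3}.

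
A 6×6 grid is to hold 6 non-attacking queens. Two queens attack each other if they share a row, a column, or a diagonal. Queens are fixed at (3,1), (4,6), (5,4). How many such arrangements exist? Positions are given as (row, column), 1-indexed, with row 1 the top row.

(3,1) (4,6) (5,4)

1

Branch on row 1: col 2 → 0; col 5 → 1.
Sum: 0 + 1 = 1.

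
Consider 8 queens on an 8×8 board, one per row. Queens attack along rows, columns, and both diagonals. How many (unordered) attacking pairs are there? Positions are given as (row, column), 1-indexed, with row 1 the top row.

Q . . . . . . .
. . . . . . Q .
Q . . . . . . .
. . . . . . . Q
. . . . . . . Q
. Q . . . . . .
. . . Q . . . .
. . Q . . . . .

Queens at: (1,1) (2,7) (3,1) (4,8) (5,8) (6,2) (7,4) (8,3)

3

Same column: (1,1)–(3,1) (column 1); (4,8)–(5,8) (column 8).
Same diagonal: (7,4)–(8,3) (|7−8| = |4−3| = 1).
Total attacking pairs: 3.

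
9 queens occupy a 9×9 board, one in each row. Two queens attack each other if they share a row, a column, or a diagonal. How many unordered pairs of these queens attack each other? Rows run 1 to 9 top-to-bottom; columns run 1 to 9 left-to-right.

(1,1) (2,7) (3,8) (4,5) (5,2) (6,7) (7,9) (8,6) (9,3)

Same column: (2,7)–(6,7) (column 7).
Same diagonal: (2,7)–(3,8) (|2−3| = |7−8| = 1); (2,7)–(4,5) (|2−4| = |7−5| = 2); (4,5)–(6,7) (|4−6| = |5−7| = 2).
Total attacking pairs: 4.

4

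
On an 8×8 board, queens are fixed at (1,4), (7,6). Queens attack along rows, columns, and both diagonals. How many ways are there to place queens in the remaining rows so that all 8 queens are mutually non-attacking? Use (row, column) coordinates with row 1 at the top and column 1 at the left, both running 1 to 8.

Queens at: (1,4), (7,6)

3

Branch on row 2: col 2 → 1; col 7 → 1; col 8 → 1.
Sum: 1 + 1 + 1 = 3.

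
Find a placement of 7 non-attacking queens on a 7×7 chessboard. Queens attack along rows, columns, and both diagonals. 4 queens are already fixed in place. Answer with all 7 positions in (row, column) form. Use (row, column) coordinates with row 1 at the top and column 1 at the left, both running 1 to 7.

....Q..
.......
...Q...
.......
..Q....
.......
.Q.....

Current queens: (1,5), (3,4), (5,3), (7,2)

Row 2: attacked by (1,5)→{4,5,6}; (3,4)→{3,4,5}; (5,3)→{3,6}; (7,2)→{2,7}. Safe: 1. Place at column 1.
Row 4: attacked by (1,5)→{2,5}; (2,1)→{1,3}; (3,4)→{3,4,5}; (5,3)→{2,3,4}; (7,2)→{2,5}. Safe: 6, 7. Place at column 7.
Row 6: attacked by (1,5)→{5}; (2,1)→{1,5}; (3,4)→{1,4,7}; (4,7)→{5,7}; (5,3)→{2,3,4}; (7,2)→{1,2,3}. Safe: 6. Place at column 6.
Columns [5, 1, 4, 7, 3, 6, 2], r−c [-4, 1, -1, -3, 2, 0, 5], r+c [6, 3, 7, 11, 8, 12, 9] are all distinct, so no two queens attack.

(1,5) (2,1) (3,4) (4,7) (5,3) (6,6) (7,2)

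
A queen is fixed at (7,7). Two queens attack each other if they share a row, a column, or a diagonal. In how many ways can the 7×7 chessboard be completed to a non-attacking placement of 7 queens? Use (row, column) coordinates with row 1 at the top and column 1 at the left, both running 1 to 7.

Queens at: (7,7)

Branch on row 1: col 2 → 1; col 3 → 1; col 4 → 1; col 5 → 1; col 6 → 0.
Sum: 1 + 1 + 1 + 1 + 0 = 4.

4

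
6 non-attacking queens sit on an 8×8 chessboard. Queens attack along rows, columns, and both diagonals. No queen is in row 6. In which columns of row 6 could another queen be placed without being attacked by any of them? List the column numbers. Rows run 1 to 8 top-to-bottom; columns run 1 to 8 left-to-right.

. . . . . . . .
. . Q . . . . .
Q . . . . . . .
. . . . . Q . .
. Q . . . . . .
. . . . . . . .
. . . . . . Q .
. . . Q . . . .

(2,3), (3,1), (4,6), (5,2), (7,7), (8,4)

columns 5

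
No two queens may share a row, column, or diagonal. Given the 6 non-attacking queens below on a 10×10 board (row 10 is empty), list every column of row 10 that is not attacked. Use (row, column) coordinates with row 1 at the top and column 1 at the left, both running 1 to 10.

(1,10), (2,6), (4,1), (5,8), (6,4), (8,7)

columns 2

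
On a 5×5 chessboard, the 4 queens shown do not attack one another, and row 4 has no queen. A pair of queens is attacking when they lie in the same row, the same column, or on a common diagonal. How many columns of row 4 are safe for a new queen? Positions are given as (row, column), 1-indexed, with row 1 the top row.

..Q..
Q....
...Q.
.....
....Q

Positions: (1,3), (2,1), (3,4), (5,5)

(1,3) attacks row 4 at column 3.
(2,1) attacks row 4 at column 1 and diagonals 3.
(3,4) attacks row 4 at column 4 and diagonals 3, 5.
(5,5) attacks row 4 at column 5 and diagonals 4.
Attacked columns: {1, 3, 4, 5}. Safe: {2}.

1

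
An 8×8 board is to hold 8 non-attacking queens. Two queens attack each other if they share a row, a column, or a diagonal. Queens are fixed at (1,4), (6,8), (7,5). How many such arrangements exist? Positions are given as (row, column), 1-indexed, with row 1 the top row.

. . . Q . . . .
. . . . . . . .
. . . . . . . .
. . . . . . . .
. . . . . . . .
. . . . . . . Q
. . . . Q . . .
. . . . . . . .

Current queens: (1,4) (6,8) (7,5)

1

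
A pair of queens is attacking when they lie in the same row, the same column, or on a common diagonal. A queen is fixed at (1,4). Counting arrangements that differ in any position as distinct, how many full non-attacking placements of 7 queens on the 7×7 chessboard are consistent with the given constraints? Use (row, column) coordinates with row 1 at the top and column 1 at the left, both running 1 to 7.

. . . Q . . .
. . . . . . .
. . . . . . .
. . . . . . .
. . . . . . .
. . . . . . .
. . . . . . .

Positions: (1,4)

Branch on row 2: col 1 → 2; col 2 → 1; col 6 → 1; col 7 → 2.
Sum: 2 + 1 + 1 + 2 = 6.

6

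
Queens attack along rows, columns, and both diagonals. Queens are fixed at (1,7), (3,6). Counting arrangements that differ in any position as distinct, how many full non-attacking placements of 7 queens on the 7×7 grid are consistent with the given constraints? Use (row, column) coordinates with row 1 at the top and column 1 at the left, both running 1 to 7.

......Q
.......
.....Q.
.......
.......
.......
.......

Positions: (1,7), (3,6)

Branch on row 2: col 1 → 0; col 2 → 0; col 3 → 1; col 4 → 0.
Sum: 0 + 0 + 1 + 0 = 1.

1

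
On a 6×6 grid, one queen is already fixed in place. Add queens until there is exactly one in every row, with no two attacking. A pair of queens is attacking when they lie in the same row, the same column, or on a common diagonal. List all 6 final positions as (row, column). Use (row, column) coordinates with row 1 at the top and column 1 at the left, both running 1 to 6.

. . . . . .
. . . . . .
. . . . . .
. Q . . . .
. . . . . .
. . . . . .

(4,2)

(1,4) (2,1) (3,5) (4,2) (5,6) (6,3)

Row 1: attacked by (4,2)→{2,5}. Safe: 1, 3, 4, 6. Place at column 4.
Row 2: attacked by (1,4)→{3,4,5}; (4,2)→{2,4}. Safe: 1, 6. Place at column 1.
Row 3: attacked by (1,4)→{2,4,6}; (2,1)→{1,2}; (4,2)→{1,2,3}. Safe: 5. Place at column 5.
Row 5: attacked by (1,4)→{4}; (2,1)→{1,4}; (3,5)→{3,5}; (4,2)→{1,2,3}. Safe: 6. Place at column 6.
Row 6: attacked by (1,4)→{4}; (2,1)→{1,5}; (3,5)→{2,5}; (4,2)→{2,4}; (5,6)→{5,6}. Safe: 3. Place at column 3.
Columns [4, 1, 5, 2, 6, 3], r−c [-3, 1, -2, 2, -1, 3], r+c [5, 3, 8, 6, 11, 9] are all distinct, so no two queens attack.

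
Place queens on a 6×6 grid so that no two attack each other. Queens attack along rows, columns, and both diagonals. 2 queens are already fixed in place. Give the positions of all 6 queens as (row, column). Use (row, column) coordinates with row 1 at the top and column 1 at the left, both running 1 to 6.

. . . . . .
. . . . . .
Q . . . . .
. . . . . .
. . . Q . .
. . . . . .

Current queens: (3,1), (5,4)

(1,5) (2,3) (3,1) (4,6) (5,4) (6,2)

Row 1: attacked by (3,1)→{1,3}; (5,4)→{4}. Safe: 2, 5, 6. Place at column 5.
Row 2: attacked by (1,5)→{4,5,6}; (3,1)→{1,2}; (5,4)→{1,4}. Safe: 3. Place at column 3.
Row 4: attacked by (1,5)→{2,5}; (2,3)→{1,3,5}; (3,1)→{1,2}; (5,4)→{3,4,5}. Safe: 6. Place at column 6.
Row 6: attacked by (1,5)→{5}; (2,3)→{3}; (3,1)→{1,4}; (4,6)→{4,6}; (5,4)→{3,4,5}. Safe: 2. Place at column 2.
Columns [5, 3, 1, 6, 4, 2], r−c [-4, -1, 2, -2, 1, 4], r+c [6, 5, 4, 10, 9, 8] are all distinct, so no two queens attack.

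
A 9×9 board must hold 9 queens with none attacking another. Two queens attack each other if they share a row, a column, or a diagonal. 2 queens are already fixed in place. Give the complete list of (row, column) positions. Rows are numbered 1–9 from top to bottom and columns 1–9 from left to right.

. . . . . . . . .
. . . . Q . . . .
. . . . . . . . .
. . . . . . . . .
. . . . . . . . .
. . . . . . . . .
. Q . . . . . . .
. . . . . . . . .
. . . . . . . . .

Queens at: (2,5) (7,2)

(1,9) (2,5) (3,8) (4,4) (5,1) (6,7) (7,2) (8,6) (9,3)

Row 1: attacked by (2,5)→{4,5,6}; (7,2)→{2,8}. Safe: 1, 3, 7, 9. Place at column 9.
Row 3: attacked by (1,9)→{7,9}; (2,5)→{4,5,6}; (7,2)→{2,6}. Safe: 1, 3, 8. Place at column 8.
Row 4: attacked by (1,9)→{6,9}; (2,5)→{3,5,7}; (3,8)→{7,8,9}; (7,2)→{2,5}. Safe: 1, 4. Place at column 4.
Row 5: attacked by (1,9)→{5,9}; (2,5)→{2,5,8}; (3,8)→{6,8}; (4,4)→{3,4,5}; (7,2)→{2,4}. Safe: 1, 7. Place at column 1.
Row 6: attacked by (1,9)→{4,9}; (2,5)→{1,5,9}; (3,8)→{5,8}; (4,4)→{2,4,6}; (5,1)→{1,2}; (7,2)→{1,2,3}. Safe: 7. Place at column 7.
Row 8: attacked by (1,9)→{2,9}; (2,5)→{5}; (3,8)→{3,8}; (4,4)→{4,8}; (5,1)→{1,4}; (6,7)→{5,7,9}; (7,2)→{1,2,3}. Safe: 6. Place at column 6.
Row 9: attacked by (1,9)→{1,9}; (2,5)→{5}; (3,8)→{2,8}; (4,4)→{4,9}; (5,1)→{1,5}; (6,7)→{4,7}; (7,2)→{2,4}; (8,6)→{5,6,7}. Safe: 3. Place at column 3.
Columns [9, 5, 8, 4, 1, 7, 2, 6, 3], r−c [-8, -3, -5, 0, 4, -1, 5, 2, 6], r+c [10, 7, 11, 8, 6, 13, 9, 14, 12] are all distinct, so no two queens attack.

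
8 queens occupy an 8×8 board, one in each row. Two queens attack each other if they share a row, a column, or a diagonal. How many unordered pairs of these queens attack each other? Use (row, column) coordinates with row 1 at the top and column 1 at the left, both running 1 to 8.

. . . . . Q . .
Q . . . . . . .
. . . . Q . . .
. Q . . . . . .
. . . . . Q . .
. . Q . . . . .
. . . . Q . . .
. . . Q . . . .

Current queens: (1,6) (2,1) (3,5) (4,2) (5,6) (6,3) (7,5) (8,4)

4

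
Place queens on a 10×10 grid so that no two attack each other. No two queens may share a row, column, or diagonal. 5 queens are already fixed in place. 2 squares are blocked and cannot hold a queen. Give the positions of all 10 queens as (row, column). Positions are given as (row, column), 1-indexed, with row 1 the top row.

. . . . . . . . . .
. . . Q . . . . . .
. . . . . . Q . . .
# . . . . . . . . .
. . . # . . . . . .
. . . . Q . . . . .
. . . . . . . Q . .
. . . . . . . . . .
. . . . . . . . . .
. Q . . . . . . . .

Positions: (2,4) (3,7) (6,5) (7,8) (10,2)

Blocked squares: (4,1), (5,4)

Row 1: attacked by (2,4)→{3,4,5}; (3,7)→{5,7,9}; (6,5)→{5,10}; (7,8)→{2,8}; (10,2)→{2}. Safe: 1, 6. Place at column 6.
Row 4: attacked by (1,6)→{3,6,9}; (2,4)→{2,4,6}; (3,7)→{6,7,8}; (6,5)→{3,5,7}; (7,8)→{5,8}; (10,2)→{2,8}. Blocked: 1. Safe: 10. Place at column 10.
Row 5: attacked by (1,6)→{2,6,10}; (2,4)→{1,4,7}; (3,7)→{5,7,9}; (4,10)→{9,10}; (6,5)→{4,5,6}; (7,8)→{6,8,10}; (10,2)→{2,7}. Blocked: 4. Safe: 3. Place at column 3.
Row 8: attacked by (1,6)→{6}; (2,4)→{4,10}; (3,7)→{2,7}; (4,10)→{6,10}; (5,3)→{3,6}; (6,5)→{3,5,7}; (7,8)→{7,8,9}; (10,2)→{2,4}. Safe: 1. Place at column 1.
Row 9: attacked by (1,6)→{6}; (2,4)→{4}; (3,7)→{1,7}; (4,10)→{5,10}; (5,3)→{3,7}; (6,5)→{2,5,8}; (7,8)→{6,8,10}; (8,1)→{1,2}; (10,2)→{1,2,3}. Safe: 9. Place at column 9.
Columns [6, 4, 7, 10, 3, 5, 8, 1, 9, 2], r−c [-5, -2, -4, -6, 2, 1, -1, 7, 0, 8], r+c [7, 6, 10, 14, 8, 11, 15, 9, 18, 12] are all distinct, so no two queens attack.

(1,6) (2,4) (3,7) (4,10) (5,3) (6,5) (7,8) (8,1) (9,9) (10,2)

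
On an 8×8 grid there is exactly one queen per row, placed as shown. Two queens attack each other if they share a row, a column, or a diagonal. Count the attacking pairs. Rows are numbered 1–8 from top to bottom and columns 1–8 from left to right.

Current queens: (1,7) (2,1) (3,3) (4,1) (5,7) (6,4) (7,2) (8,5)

3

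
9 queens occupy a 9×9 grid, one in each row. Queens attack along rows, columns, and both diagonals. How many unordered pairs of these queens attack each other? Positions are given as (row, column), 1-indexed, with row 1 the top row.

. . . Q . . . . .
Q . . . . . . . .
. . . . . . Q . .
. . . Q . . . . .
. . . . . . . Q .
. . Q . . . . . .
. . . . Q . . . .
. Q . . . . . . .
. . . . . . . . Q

Same column: (1,4)–(4,4) (column 4).
Same diagonal: (1,4)–(5,8) (|1−5| = |4−8| = 4); (3,7)–(8,2) (|3−8| = |7−2| = 5); (4,4)–(9,9) (|4−9| = |4−9| = 5).
Total attacking pairs: 4.

4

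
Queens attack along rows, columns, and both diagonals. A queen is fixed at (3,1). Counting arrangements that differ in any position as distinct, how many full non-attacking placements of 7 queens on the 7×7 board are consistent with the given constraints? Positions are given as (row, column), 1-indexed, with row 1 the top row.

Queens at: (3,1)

6

Branch on row 1: col 2 → 2; col 4 → 1; col 5 → 1; col 6 → 1; col 7 → 1.
Sum: 2 + 1 + 1 + 1 + 1 = 6.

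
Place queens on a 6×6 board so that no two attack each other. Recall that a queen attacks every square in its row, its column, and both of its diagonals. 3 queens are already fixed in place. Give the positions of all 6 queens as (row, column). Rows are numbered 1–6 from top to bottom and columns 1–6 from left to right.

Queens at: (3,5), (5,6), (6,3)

Row 1: attacked by (3,5)→{3,5}; (5,6)→{2,6}; (6,3)→{3}. Safe: 1, 4. Place at column 4.
Row 2: attacked by (1,4)→{3,4,5}; (3,5)→{4,5,6}; (5,6)→{3,6}; (6,3)→{3}. Safe: 1, 2. Place at column 1.
Row 4: attacked by (1,4)→{1,4}; (2,1)→{1,3}; (3,5)→{4,5,6}; (5,6)→{5,6}; (6,3)→{1,3,5}. Safe: 2. Place at column 2.
Columns [4, 1, 5, 2, 6, 3], r−c [-3, 1, -2, 2, -1, 3], r+c [5, 3, 8, 6, 11, 9] are all distinct, so no two queens attack.

(1,4) (2,1) (3,5) (4,2) (5,6) (6,3)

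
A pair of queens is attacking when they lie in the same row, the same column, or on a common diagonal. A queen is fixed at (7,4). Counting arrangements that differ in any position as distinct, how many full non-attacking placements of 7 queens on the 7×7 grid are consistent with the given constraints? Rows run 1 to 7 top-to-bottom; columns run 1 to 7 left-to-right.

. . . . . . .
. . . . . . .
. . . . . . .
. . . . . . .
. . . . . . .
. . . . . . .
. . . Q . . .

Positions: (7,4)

6

Branch on row 1: col 1 → 1; col 2 → 1; col 3 → 1; col 5 → 1; col 6 → 1; col 7 → 1.
Sum: 1 + 1 + 1 + 1 + 1 + 1 = 6.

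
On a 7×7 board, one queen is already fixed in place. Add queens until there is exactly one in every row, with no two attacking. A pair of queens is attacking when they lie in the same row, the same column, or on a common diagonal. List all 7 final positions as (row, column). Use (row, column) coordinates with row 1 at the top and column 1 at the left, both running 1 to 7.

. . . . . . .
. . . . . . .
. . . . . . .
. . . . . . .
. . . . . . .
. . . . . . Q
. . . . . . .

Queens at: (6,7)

(1,1) (2,5) (3,2) (4,6) (5,3) (6,7) (7,4)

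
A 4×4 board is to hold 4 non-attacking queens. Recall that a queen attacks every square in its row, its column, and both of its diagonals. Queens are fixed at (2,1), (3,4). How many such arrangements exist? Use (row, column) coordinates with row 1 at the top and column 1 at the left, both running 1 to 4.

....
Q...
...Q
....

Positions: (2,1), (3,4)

1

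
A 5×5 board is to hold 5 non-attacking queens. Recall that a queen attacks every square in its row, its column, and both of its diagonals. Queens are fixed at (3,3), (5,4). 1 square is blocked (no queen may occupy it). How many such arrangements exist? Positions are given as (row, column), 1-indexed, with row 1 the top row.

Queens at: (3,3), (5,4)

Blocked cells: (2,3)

1

Branch on row 1: col 2 → 1.
Sum: 1 = 1.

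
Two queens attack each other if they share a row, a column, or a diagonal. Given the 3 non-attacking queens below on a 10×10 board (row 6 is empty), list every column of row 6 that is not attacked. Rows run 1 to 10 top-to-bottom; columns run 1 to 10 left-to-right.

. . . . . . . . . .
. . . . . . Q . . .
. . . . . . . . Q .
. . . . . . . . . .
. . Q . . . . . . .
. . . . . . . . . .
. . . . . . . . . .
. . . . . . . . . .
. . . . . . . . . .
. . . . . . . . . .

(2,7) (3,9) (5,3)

columns 1, 5, 8, 10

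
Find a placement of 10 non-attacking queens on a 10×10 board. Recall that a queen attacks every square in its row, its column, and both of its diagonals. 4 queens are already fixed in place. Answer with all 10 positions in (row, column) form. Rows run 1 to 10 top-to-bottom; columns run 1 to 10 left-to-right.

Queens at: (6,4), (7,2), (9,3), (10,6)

Row 1: attacked by (6,4)→{4,9}; (7,2)→{2,8}; (9,3)→{3}; (10,6)→{6}. Safe: 1, 5, 7, 10. Place at column 1.
Row 2: attacked by (1,1)→{1,2}; (6,4)→{4,8}; (7,2)→{2,7}; (9,3)→{3,10}; (10,6)→{6}. Safe: 5, 9. Place at column 9.
Row 3: attacked by (1,1)→{1,3}; (2,9)→{8,9,10}; (6,4)→{1,4,7}; (7,2)→{2,6}; (9,3)→{3,9}; (10,6)→{6}. Safe: 5. Place at column 5.
Row 4: attacked by (1,1)→{1,4}; (2,9)→{7,9}; (3,5)→{4,5,6}; (6,4)→{2,4,6}; (7,2)→{2,5}; (9,3)→{3,8}; (10,6)→{6}. Safe: 10. Place at column 10.
Row 5: attacked by (1,1)→{1,5}; (2,9)→{6,9}; (3,5)→{3,5,7}; (4,10)→{9,10}; (6,4)→{3,4,5}; (7,2)→{2,4}; (9,3)→{3,7}; (10,6)→{1,6}. Safe: 8. Place at column 8.
Row 8: attacked by (1,1)→{1,8}; (2,9)→{3,9}; (3,5)→{5,10}; (4,10)→{6,10}; (5,8)→{5,8}; (6,4)→{2,4,6}; (7,2)→{1,2,3}; (9,3)→{2,3,4}; (10,6)→{4,6,8}. Safe: 7. Place at column 7.
Columns [1, 9, 5, 10, 8, 4, 2, 7, 3, 6], r−c [0, -7, -2, -6, -3, 2, 5, 1, 6, 4], r+c [2, 11, 8, 14, 13, 10, 9, 15, 12, 16] are all distinct, so no two queens attack.

(1,1) (2,9) (3,5) (4,10) (5,8) (6,4) (7,2) (8,7) (9,3) (10,6)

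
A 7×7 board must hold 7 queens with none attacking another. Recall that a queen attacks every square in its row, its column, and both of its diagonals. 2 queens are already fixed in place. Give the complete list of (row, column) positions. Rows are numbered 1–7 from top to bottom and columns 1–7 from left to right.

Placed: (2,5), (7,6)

Row 1: attacked by (2,5)→{4,5,6}; (7,6)→{6}. Safe: 1, 2, 3, 7. Place at column 2.
Row 3: attacked by (1,2)→{2,4}; (2,5)→{4,5,6}; (7,6)→{2,6}. Safe: 1, 3, 7. Place at column 3.
Row 4: attacked by (1,2)→{2,5}; (2,5)→{3,5,7}; (3,3)→{2,3,4}; (7,6)→{3,6}. Safe: 1. Place at column 1.
Row 5: attacked by (1,2)→{2,6}; (2,5)→{2,5}; (3,3)→{1,3,5}; (4,1)→{1,2}; (7,6)→{4,6}. Safe: 7. Place at column 7.
Row 6: attacked by (1,2)→{2,7}; (2,5)→{1,5}; (3,3)→{3,6}; (4,1)→{1,3}; (5,7)→{6,7}; (7,6)→{5,6,7}. Safe: 4. Place at column 4.
Columns [2, 5, 3, 1, 7, 4, 6], r−c [-1, -3, 0, 3, -2, 2, 1], r+c [3, 7, 6, 5, 12, 10, 13] are all distinct, so no two queens attack.

(1,2) (2,5) (3,3) (4,1) (5,7) (6,4) (7,6)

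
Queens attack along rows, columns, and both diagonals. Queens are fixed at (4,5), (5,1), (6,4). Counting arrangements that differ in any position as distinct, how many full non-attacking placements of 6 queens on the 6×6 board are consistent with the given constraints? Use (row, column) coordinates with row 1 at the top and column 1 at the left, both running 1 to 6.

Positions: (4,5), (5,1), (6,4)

Branch on row 1: col 3 → 1; col 6 → 0.
Sum: 1 + 0 = 1.

1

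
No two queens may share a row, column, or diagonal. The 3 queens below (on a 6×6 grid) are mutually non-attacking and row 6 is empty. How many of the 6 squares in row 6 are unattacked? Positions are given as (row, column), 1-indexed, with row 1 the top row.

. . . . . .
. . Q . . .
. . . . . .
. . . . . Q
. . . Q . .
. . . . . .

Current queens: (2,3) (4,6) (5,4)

(2,3) attacks row 6 at column 3.
(4,6) attacks row 6 at column 6 and diagonals 4.
(5,4) attacks row 6 at column 4 and diagonals 3, 5.
Attacked columns: {3, 4, 5, 6}. Safe: {1, 2}.

2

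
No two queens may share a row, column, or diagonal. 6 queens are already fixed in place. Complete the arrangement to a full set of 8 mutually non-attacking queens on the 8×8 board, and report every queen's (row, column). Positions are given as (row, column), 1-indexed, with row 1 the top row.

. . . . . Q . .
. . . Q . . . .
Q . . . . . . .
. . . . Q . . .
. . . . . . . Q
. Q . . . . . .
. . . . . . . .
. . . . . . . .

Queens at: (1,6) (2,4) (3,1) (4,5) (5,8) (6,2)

Row 7: attacked by (1,6)→{6}; (2,4)→{4}; (3,1)→{1,5}; (4,5)→{2,5,8}; (5,8)→{6,8}; (6,2)→{1,2,3}. Safe: 7. Place at column 7.
Row 8: attacked by (1,6)→{6}; (2,4)→{4}; (3,1)→{1,6}; (4,5)→{1,5}; (5,8)→{5,8}; (6,2)→{2,4}; (7,7)→{6,7,8}. Safe: 3. Place at column 3.
Columns [6, 4, 1, 5, 8, 2, 7, 3], r−c [-5, -2, 2, -1, -3, 4, 0, 5], r+c [7, 6, 4, 9, 13, 8, 14, 11] are all distinct, so no two queens attack.

(1,6) (2,4) (3,1) (4,5) (5,8) (6,2) (7,7) (8,3)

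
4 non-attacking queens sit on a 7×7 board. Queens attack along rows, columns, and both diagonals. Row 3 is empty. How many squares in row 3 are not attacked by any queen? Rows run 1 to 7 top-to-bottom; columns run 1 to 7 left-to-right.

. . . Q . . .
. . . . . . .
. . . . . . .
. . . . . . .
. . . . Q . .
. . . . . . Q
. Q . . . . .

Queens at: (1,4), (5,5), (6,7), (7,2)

(1,4) attacks row 3 at column 4 and diagonals 2, 6.
(5,5) attacks row 3 at column 5 and diagonals 3, 7.
(6,7) attacks row 3 at column 7 and diagonals 4.
(7,2) attacks row 3 at column 2 and diagonals 6.
Attacked columns: {2, 3, 4, 5, 6, 7}. Safe: {1}.

1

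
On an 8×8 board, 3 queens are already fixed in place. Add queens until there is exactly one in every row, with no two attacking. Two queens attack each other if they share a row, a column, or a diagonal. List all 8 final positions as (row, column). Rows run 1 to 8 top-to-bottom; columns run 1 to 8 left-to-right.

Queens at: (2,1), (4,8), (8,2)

(1,4) (2,1) (3,5) (4,8) (5,6) (6,3) (7,7) (8,2)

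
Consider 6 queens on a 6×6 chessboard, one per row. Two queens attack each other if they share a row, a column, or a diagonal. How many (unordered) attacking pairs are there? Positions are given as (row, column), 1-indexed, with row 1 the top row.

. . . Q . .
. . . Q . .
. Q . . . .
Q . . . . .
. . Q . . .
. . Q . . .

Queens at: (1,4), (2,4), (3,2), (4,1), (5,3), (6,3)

Same column: (1,4)–(2,4) (column 4); (5,3)–(6,3) (column 3).
Same diagonal: (1,4)–(3,2) (|1−3| = |4−2| = 2); (1,4)–(4,1) (|1−4| = |4−1| = 3); (3,2)–(4,1) (|3−4| = |2−1| = 1); (4,1)–(6,3) (|4−6| = |1−3| = 2).
Total attacking pairs: 6.

6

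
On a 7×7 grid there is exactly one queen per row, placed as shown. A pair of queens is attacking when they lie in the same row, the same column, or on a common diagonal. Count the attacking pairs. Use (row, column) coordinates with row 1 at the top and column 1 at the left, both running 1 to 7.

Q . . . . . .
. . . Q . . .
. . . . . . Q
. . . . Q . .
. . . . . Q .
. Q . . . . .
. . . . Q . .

Same column: (4,5)–(7,5) (column 5).
Same diagonal: (4,5)–(5,6) (|4−5| = |5−6| = 1).
Total attacking pairs: 2.

2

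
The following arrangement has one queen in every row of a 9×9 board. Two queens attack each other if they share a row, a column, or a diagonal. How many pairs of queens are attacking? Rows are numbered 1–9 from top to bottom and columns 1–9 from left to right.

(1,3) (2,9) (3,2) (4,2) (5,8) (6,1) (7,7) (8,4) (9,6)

1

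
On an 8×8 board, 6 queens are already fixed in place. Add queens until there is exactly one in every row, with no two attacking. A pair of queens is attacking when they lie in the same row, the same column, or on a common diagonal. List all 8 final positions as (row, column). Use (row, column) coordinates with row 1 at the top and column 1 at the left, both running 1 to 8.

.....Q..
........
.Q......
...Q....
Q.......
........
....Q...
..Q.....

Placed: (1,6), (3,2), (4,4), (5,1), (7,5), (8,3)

Row 2: attacked by (1,6)→{5,6,7}; (3,2)→{1,2,3}; (4,4)→{2,4,6}; (5,1)→{1,4}; (7,5)→{5}; (8,3)→{3}. Safe: 8. Place at column 8.
Row 6: attacked by (1,6)→{1,6}; (2,8)→{4,8}; (3,2)→{2,5}; (4,4)→{2,4,6}; (5,1)→{1,2}; (7,5)→{4,5,6}; (8,3)→{1,3,5}. Safe: 7. Place at column 7.
Columns [6, 8, 2, 4, 1, 7, 5, 3], r−c [-5, -6, 1, 0, 4, -1, 2, 5], r+c [7, 10, 5, 8, 6, 13, 12, 11] are all distinct, so no two queens attack.

(1,6) (2,8) (3,2) (4,4) (5,1) (6,7) (7,5) (8,3)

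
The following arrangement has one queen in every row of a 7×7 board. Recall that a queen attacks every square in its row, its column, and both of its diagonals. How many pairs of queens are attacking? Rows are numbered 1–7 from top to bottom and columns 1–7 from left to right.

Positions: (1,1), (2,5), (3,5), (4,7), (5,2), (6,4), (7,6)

3

Same column: (2,5)–(3,5) (column 5).
Same diagonal: (2,5)–(4,7) (|2−4| = |5−7| = 2); (2,5)–(5,2) (|2−5| = |5−2| = 3).
Total attacking pairs: 3.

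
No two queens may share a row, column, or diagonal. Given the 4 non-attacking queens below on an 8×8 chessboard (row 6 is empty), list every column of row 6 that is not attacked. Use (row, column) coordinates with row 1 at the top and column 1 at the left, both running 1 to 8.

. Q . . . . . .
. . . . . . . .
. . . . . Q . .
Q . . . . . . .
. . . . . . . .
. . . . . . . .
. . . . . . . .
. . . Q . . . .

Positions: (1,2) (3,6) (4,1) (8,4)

columns 5, 8

(1,2) attacks row 6 at column 2 and diagonals 7.
(3,6) attacks row 6 at column 6 and diagonals 3.
(4,1) attacks row 6 at column 1 and diagonals 3.
(8,4) attacks row 6 at column 4 and diagonals 2, 6.
Attacked columns: {1, 2, 3, 4, 6, 7}. Safe: {5, 8}.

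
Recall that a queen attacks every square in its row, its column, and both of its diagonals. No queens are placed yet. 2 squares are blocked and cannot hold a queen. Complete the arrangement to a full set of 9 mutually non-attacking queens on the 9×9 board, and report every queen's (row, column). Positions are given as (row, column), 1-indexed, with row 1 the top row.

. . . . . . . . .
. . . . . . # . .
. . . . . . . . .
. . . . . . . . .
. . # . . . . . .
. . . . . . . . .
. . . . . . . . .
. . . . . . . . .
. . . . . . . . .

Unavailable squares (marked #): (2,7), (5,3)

(1,1) (2,6) (3,4) (4,2) (5,7) (6,9) (7,3) (8,5) (9,8)

Row 1: Safe: 1, 2, 3, 4, 5, 6, 7, 8, 9. Place at column 1.
Row 2: attacked by (1,1)→{1,2}. Blocked: 7. Safe: 3, 4, 5, 6, 8, 9. Place at column 6.
Row 3: attacked by (1,1)→{1,3}; (2,6)→{5,6,7}. Safe: 2, 4, 8, 9. Place at column 4.
Row 4: attacked by (1,1)→{1,4}; (2,6)→{4,6,8}; (3,4)→{3,4,5}. Safe: 2, 7, 9. Place at column 2.
Row 5: attacked by (1,1)→{1,5}; (2,6)→{3,6,9}; (3,4)→{2,4,6}; (4,2)→{1,2,3}. Blocked: 3. Safe: 7, 8. Place at column 7.
Row 6: attacked by (1,1)→{1,6}; (2,6)→{2,6}; (3,4)→{1,4,7}; (4,2)→{2,4}; (5,7)→{6,7,8}. Safe: 3, 5, 9. Place at column 9.
Row 7: attacked by (1,1)→{1,7}; (2,6)→{1,6}; (3,4)→{4,8}; (4,2)→{2,5}; (5,7)→{5,7,9}; (6,9)→{8,9}. Safe: 3. Place at column 3.
Row 8: attacked by (1,1)→{1,8}; (2,6)→{6}; (3,4)→{4,9}; (4,2)→{2,6}; (5,7)→{4,7}; (6,9)→{7,9}; (7,3)→{2,3,4}. Safe: 5. Place at column 5.
Row 9: attacked by (1,1)→{1,9}; (2,6)→{6}; (3,4)→{4}; (4,2)→{2,7}; (5,7)→{3,7}; (6,9)→{6,9}; (7,3)→{1,3,5}; (8,5)→{4,5,6}. Safe: 8. Place at column 8.
Columns [1, 6, 4, 2, 7, 9, 3, 5, 8], r−c [0, -4, -1, 2, -2, -3, 4, 3, 1], r+c [2, 8, 7, 6, 12, 15, 10, 13, 17] are all distinct, so no two queens attack.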